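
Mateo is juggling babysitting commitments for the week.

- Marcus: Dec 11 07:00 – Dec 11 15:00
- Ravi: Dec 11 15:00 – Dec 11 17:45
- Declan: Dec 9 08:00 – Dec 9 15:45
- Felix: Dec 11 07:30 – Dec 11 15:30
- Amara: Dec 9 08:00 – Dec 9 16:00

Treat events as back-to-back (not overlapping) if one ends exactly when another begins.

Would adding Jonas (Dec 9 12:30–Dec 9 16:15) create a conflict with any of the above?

Yes — it overlaps Amara, Declan

Amara: starts Dec 9 08:00 before Jonas ends Dec 9 16:15, and ends Dec 9 16:00 after Jonas starts Dec 9 12:30 → overlap.
Declan: starts Dec 9 08:00 before Jonas ends Dec 9 16:15, and ends Dec 9 15:45 after Jonas starts Dec 9 12:30 → overlap.
Marcus: starts Dec 11 07:00 at or after Jonas ends Dec 9 16:15 → clear.
Felix: starts Dec 11 07:30 at or after Jonas ends Dec 9 16:15 → clear.
Ravi: starts Dec 11 15:00 at or after Jonas ends Dec 9 16:15 → clear.
Jonas overlaps Amara, Declan.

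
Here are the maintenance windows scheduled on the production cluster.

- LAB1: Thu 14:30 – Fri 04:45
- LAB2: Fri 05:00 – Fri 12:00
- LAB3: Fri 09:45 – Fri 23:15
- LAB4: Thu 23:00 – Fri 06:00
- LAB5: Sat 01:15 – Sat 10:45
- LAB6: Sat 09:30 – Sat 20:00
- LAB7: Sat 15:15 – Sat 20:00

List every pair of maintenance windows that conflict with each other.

LAB1 & LAB4, LAB2 & LAB3, LAB2 & LAB4, LAB5 & LAB6, LAB6 & LAB7

Sorted by start: LAB1, LAB4, LAB2, LAB3, LAB5, LAB6, LAB7.
LAB4 starts before LAB1 ends → LAB1 and LAB4 overlap.
LAB2 starts after LAB1 ends, so nothing later overlaps LAB1 either.
LAB2 starts before LAB4 ends → LAB4 and LAB2 overlap.
LAB3 starts after LAB4 ends, so nothing later overlaps LAB4 either.
LAB3 starts before LAB2 ends → LAB2 and LAB3 overlap.
LAB5 starts after LAB2 ends, so nothing later overlaps LAB2 either.
LAB5 starts after LAB3 ends, so nothing later overlaps LAB3 either.
LAB6 starts before LAB5 ends → LAB5 and LAB6 overlap.
LAB7 starts after LAB5 ends.
LAB7 starts before LAB6 ends → LAB6 and LAB7 overlap.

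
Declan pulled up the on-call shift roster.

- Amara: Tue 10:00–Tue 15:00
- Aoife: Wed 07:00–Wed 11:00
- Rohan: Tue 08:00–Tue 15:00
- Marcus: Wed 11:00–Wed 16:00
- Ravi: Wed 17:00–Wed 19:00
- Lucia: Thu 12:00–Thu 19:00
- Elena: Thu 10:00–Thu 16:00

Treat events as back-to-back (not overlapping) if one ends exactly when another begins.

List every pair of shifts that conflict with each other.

Two intervals overlap when each starts before the other ends.
Sorted by start: Rohan, Amara, Aoife, Marcus, Ravi, Elena, Lucia.
Amara starts before Rohan ends → Rohan and Amara overlap.
Aoife starts after Rohan ends — done with Rohan.
Aoife starts after Amara ends — done with Amara.
Marcus starts exactly when Aoife ends (back-to-back, no overlap) — done with Aoife.
Ravi starts after Marcus ends — done with Marcus.
Elena starts after Ravi ends — done with Ravi.
Lucia starts before Elena ends → Elena and Lucia overlap.

Amara & Rohan, Elena & Lucia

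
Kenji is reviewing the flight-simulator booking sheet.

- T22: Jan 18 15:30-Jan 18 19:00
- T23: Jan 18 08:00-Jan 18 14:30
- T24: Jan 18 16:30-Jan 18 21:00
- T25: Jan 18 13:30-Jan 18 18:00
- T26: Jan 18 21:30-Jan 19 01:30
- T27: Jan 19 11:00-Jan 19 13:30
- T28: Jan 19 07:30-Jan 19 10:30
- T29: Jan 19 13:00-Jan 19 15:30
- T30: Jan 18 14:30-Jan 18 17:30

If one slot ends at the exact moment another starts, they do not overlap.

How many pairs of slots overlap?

8

Two intervals overlap when each starts before the other ends.
Sorted by start: T23, T25, T30, T22, T24, T26, T28, T27, T29.
T25 starts before T23 ends → T23 and T25 overlap.
T30 starts exactly when T23 ends (back-to-back, no overlap), so nothing later overlaps T23 either.
T30 starts before T25 ends → T25 and T30 overlap.
T22 starts before T25 ends → T25 and T22 overlap.
T24 starts before T25 ends → T25 and T24 overlap.
T26 starts after T25 ends, so nothing later overlaps T25 either.
T22 starts before T30 ends → T30 and T22 overlap.
T24 starts before T30 ends → T30 and T24 overlap.
T26 starts after T30 ends, so nothing later overlaps T30 either.
T24 starts before T22 ends → T22 and T24 overlap.
T26 starts after T22 ends, so nothing later overlaps T22 either.
T26 starts after T24 ends, so nothing later overlaps T24 either.
T28 starts after T26 ends, so nothing later overlaps T26 either.
T27 starts after T28 ends, so nothing later overlaps T28 either.
T29 starts before T27 ends → T27 and T29 overlap.
Overlapping pairs: T22 & T24, T22 & T25, T22 & T30, T23 & T25, T24 & T25, T24 & T30, T25 & T30, T27 & T29 — 8 in total.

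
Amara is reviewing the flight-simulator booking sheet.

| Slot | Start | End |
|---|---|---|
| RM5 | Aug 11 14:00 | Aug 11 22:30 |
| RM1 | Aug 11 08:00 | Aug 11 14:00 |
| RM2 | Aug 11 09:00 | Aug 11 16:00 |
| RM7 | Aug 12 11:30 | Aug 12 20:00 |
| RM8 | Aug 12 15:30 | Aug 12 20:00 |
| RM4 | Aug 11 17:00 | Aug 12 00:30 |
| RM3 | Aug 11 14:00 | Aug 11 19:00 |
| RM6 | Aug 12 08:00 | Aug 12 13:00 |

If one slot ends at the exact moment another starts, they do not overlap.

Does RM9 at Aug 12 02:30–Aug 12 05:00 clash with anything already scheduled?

RM1: ends Aug 11 14:00 at or before RM9 starts Aug 12 02:30 → clear.
RM2: ends Aug 11 16:00 at or before RM9 starts Aug 12 02:30 → clear.
RM3: ends Aug 11 19:00 at or before RM9 starts Aug 12 02:30 → clear.
RM5: ends Aug 11 22:30 at or before RM9 starts Aug 12 02:30 → clear.
RM4: ends Aug 12 00:30 at or before RM9 starts Aug 12 02:30 → clear.
RM6: starts Aug 12 08:00 at or after RM9 ends Aug 12 05:00 → clear.
RM7: starts Aug 12 11:30 at or after RM9 ends Aug 12 05:00 → clear.
RM8: starts Aug 12 15:30 at or after RM9 ends Aug 12 05:00 → clear.

No — it doesn't clash with anything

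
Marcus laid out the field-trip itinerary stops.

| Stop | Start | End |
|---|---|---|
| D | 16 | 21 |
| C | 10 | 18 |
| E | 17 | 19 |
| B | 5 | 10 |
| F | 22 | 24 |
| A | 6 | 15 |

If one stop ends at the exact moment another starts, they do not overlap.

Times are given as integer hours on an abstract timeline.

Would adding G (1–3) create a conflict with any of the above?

B: starts 5 at or after G ends 3 → clear.
A: starts 6 at or after G ends 3 → clear.
C: starts 10 at or after G ends 3 → clear.
D: starts 16 at or after G ends 3 → clear.
E: starts 17 at or after G ends 3 → clear.
F: starts 22 at or after G ends 3 → clear.

No — it doesn't clash with anything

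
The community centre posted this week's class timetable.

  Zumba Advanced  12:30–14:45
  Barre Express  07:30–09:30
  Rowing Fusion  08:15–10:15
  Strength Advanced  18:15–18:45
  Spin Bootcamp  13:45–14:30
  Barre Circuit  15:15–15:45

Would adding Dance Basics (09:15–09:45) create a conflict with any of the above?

Yes — it overlaps Barre Express, Rowing Fusion

Barre Express: starts 07:30 before Dance Basics ends 09:45, and ends 09:30 after Dance Basics starts 09:15 → overlap.
Rowing Fusion: starts 08:15 before Dance Basics ends 09:45, and ends 10:15 after Dance Basics starts 09:15 → overlap.
Zumba Advanced: starts 12:30 at or after Dance Basics ends 09:45 → clear.
Spin Bootcamp: starts 13:45 at or after Dance Basics ends 09:45 → clear.
Barre Circuit: starts 15:15 at or after Dance Basics ends 09:45 → clear.
Strength Advanced: starts 18:15 at or after Dance Basics ends 09:45 → clear.
Dance Basics overlaps Barre Express, Rowing Fusion.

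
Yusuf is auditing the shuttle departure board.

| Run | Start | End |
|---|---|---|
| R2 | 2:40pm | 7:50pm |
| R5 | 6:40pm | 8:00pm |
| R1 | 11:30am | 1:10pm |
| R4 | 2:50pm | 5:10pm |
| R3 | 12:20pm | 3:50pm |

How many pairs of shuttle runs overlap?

5

Sorted by start: R1, R3, R2, R4, R5.
R3 starts before R1 ends → R1 and R3 overlap.
R2 starts after R1 ends — done with R1.
R2 starts before R3 ends → R3 and R2 overlap.
R4 starts before R3 ends → R3 and R4 overlap.
R5 starts after R3 ends.
R4 starts before R2 ends → R2 and R4 overlap.
R5 starts before R2 ends → R2 and R5 overlap.
R5 starts after R4 ends.
Overlapping pairs: R1 & R3, R2 & R3, R2 & R4, R2 & R5, R3 & R4 — 5 in total.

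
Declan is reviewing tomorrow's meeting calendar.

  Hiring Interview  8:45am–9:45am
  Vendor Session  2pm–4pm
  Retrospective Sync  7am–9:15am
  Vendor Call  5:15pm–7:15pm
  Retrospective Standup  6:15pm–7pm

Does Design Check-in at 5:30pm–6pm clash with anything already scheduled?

Retrospective Sync: ends 9:15am at or before Design Check-in starts 5:30pm → clear.
Hiring Interview: ends 9:45am at or before Design Check-in starts 5:30pm → clear.
Vendor Session: ends 4pm at or before Design Check-in starts 5:30pm → clear.
Vendor Call: starts 5:15pm before Design Check-in ends 6pm, and ends 7:15pm after Design Check-in starts 5:30pm → overlap.
Retrospective Standup: starts 6:15pm at or after Design Check-in ends 6pm → clear.
Design Check-in overlaps Vendor Call.

Yes — it overlaps Vendor Call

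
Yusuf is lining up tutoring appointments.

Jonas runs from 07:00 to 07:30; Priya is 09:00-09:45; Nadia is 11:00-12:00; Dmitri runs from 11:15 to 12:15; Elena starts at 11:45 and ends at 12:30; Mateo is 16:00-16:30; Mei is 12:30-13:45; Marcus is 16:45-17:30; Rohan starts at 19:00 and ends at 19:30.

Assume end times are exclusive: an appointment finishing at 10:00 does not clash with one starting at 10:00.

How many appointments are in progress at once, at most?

3

Walk through starts and ends in time order (an end at T is processed before a start at T):
07:00 start Jonas → 1
07:30 end Jonas → 0
09:00 start Priya → 1
09:45 end Priya → 0
11:00 start Nadia → 1
11:15 start Dmitri → 2
11:45 start Elena → 3
12:00 end Nadia → 2
12:15 end Dmitri → 1
12:30 end Elena → 0
12:30 start Mei → 1
13:45 end Mei → 0
16:00 start Mateo → 1
16:30 end Mateo → 0
16:45 start Marcus → 1
17:30 end Marcus → 0
19:00 start Rohan → 1
19:30 end Rohan → 0
Peak is 3, at 11:45 (Dmitri, Elena, Nadia).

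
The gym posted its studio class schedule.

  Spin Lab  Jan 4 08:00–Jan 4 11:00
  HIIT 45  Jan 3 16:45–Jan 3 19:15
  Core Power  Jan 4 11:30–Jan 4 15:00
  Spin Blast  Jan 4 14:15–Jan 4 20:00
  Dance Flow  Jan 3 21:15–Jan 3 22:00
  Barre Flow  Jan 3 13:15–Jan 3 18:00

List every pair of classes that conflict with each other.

Sorted by start: Barre Flow, HIIT 45, Dance Flow, Spin Lab, Core Power, Spin Blast.
HIIT 45 starts before Barre Flow ends → Barre Flow and HIIT 45 overlap.
Dance Flow starts after Barre Flow ends; Barre Flow is clear from here.
Dance Flow starts after HIIT 45 ends; HIIT 45 is clear from here.
Spin Lab starts after Dance Flow ends; Dance Flow is clear from here.
Core Power starts after Spin Lab ends; Spin Lab is clear from here.
Spin Blast starts before Core Power ends → Core Power and Spin Blast overlap.

Barre Flow & HIIT 45, Core Power & Spin Blast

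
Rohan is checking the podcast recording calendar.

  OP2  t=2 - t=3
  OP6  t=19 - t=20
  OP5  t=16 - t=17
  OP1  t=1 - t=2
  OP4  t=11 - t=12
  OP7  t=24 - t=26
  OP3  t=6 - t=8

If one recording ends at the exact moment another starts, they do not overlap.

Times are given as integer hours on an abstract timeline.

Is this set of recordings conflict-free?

Check each pair: they overlap iff neither finishes before the other starts.
Sorted by start: OP1, OP2, OP3, OP4, OP5, OP6, OP7.
OP2 starts exactly when OP1 ends (back-to-back, no overlap) — done with OP1.
OP3 starts after OP2 ends — done with OP2.
OP4 starts after OP3 ends — done with OP3.
OP5 starts after OP4 ends — done with OP4.
OP6 starts after OP5 ends — done with OP5.
OP7 starts after OP6 ends.
Every pair is clear; the schedule has no overlaps.

Yes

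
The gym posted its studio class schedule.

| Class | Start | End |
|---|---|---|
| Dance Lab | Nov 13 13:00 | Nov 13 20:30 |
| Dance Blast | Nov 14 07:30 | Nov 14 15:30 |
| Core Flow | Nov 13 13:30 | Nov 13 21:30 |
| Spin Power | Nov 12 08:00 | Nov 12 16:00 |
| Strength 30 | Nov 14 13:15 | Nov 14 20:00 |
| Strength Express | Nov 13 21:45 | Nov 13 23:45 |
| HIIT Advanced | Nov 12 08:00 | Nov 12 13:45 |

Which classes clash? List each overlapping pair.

Two intervals overlap when each starts before the other ends.
Sorted by start: HIIT Advanced, Spin Power, Dance Lab, Core Flow, Strength Express, Dance Blast, Strength 30.
Spin Power starts before HIIT Advanced ends → HIIT Advanced and Spin Power overlap.
Dance Lab starts after HIIT Advanced ends, so nothing later overlaps HIIT Advanced either.
Dance Lab starts after Spin Power ends, so nothing later overlaps Spin Power either.
Core Flow starts before Dance Lab ends → Dance Lab and Core Flow overlap.
Strength Express starts after Dance Lab ends, so nothing later overlaps Dance Lab either.
Strength Express starts after Core Flow ends, so nothing later overlaps Core Flow either.
Dance Blast starts after Strength Express ends, so nothing later overlaps Strength Express either.
Strength 30 starts before Dance Blast ends → Dance Blast and Strength 30 overlap.

Core Flow & Dance Lab, Dance Blast & Strength 30, HIIT Advanced & Spin Power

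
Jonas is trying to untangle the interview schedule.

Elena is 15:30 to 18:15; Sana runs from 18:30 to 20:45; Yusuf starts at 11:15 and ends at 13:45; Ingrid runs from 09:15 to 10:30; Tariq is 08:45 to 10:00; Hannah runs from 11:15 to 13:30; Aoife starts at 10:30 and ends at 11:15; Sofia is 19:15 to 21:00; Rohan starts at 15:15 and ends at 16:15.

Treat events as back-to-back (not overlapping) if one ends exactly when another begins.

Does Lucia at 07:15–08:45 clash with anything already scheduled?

No — it doesn't clash with anything

Tariq: starts 08:45 at or after Lucia ends 08:45 → clear.
Ingrid: starts 09:15 at or after Lucia ends 08:45 → clear.
Aoife: starts 10:30 at or after Lucia ends 08:45 → clear.
Hannah: starts 11:15 at or after Lucia ends 08:45 → clear.
Yusuf: starts 11:15 at or after Lucia ends 08:45 → clear.
Rohan: starts 15:15 at or after Lucia ends 08:45 → clear.
Elena: starts 15:30 at or after Lucia ends 08:45 → clear.
Sana: starts 18:30 at or after Lucia ends 08:45 → clear.
Sofia: starts 19:15 at or after Lucia ends 08:45 → clear.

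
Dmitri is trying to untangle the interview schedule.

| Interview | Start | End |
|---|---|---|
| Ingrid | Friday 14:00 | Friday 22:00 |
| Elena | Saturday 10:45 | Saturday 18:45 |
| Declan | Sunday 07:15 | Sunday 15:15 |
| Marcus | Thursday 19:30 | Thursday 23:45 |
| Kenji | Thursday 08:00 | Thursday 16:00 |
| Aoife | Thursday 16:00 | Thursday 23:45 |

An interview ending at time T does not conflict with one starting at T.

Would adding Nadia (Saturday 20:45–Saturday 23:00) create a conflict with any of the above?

Kenji: ends Thursday 16:00 at or before Nadia starts Saturday 20:45 → clear.
Aoife: ends Thursday 23:45 at or before Nadia starts Saturday 20:45 → clear.
Marcus: ends Thursday 23:45 at or before Nadia starts Saturday 20:45 → clear.
Ingrid: ends Friday 22:00 at or before Nadia starts Saturday 20:45 → clear.
Elena: ends Saturday 18:45 at or before Nadia starts Saturday 20:45 → clear.
Declan: starts Sunday 07:15 at or after Nadia ends Saturday 23:00 → clear.

No — it doesn't clash with anything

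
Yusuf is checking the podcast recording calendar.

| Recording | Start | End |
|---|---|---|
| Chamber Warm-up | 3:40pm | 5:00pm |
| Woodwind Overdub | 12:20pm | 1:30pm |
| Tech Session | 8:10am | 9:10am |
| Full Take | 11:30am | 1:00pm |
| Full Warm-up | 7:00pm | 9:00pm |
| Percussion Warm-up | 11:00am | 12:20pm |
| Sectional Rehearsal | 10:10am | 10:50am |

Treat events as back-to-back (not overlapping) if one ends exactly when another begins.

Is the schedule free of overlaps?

No

Two intervals overlap when each starts before the other ends.
Sorted by start: Tech Session, Sectional Rehearsal, Percussion Warm-up, Full Take, Woodwind Overdub, Chamber Warm-up, Full Warm-up.
Sectional Rehearsal starts after Tech Session ends; Tech Session is clear from here.
Percussion Warm-up starts after Sectional Rehearsal ends; Sectional Rehearsal is clear from here.
Full Take starts before Percussion Warm-up ends → Percussion Warm-up and Full Take overlap.
That's a conflict, so the schedule is not conflict-free.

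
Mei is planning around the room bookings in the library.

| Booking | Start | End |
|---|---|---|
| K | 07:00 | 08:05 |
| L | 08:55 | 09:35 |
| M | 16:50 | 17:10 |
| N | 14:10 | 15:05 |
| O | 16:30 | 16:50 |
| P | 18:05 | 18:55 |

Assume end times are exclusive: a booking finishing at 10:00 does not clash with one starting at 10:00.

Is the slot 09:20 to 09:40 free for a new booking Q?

No — it overlaps L

K: ends 08:05 at or before Q starts 09:20 → clear.
L: starts 08:55 before Q ends 09:40, and ends 09:35 after Q starts 09:20 → overlap.
N: starts 14:10 at or after Q ends 09:40 → clear.
O: starts 16:30 at or after Q ends 09:40 → clear.
M: starts 16:50 at or after Q ends 09:40 → clear.
P: starts 18:05 at or after Q ends 09:40 → clear.
Q overlaps L.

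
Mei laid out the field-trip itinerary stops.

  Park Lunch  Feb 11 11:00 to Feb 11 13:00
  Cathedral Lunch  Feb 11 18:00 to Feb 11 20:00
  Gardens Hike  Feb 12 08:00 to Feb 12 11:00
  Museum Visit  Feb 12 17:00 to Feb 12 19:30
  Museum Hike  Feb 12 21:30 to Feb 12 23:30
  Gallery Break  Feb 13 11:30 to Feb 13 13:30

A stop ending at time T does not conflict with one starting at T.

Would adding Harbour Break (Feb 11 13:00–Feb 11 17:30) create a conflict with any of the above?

No — it doesn't clash with anything

Park Lunch: ends Feb 11 13:00 at or before Harbour Break starts Feb 11 13:00 → clear.
Cathedral Lunch: starts Feb 11 18:00 at or after Harbour Break ends Feb 11 17:30 → clear.
Gardens Hike: starts Feb 12 08:00 at or after Harbour Break ends Feb 11 17:30 → clear.
Museum Visit: starts Feb 12 17:00 at or after Harbour Break ends Feb 11 17:30 → clear.
Museum Hike: starts Feb 12 21:30 at or after Harbour Break ends Feb 11 17:30 → clear.
Gallery Break: starts Feb 13 11:30 at or after Harbour Break ends Feb 11 17:30 → clear.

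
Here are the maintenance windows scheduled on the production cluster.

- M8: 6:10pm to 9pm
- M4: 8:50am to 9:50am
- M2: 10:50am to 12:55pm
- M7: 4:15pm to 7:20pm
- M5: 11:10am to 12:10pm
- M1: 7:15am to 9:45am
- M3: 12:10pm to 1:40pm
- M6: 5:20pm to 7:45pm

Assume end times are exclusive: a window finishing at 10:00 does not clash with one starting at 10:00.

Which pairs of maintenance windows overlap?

Two intervals overlap when each starts before the other ends.
Sorted by start: M1, M4, M2, M5, M3, M7, M6, M8.
M4 starts before M1 ends → M1 and M4 overlap.
M2 starts after M1 ends — done with M1.
M2 starts after M4 ends — done with M4.
M5 starts before M2 ends → M2 and M5 overlap.
M3 starts before M2 ends → M2 and M3 overlap.
M7 starts after M2 ends — done with M2.
M3 starts exactly when M5 ends (back-to-back, no overlap) — done with M5.
M7 starts after M3 ends — done with M3.
M6 starts before M7 ends → M7 and M6 overlap.
M8 starts before M7 ends → M7 and M8 overlap.
M8 starts before M6 ends → M6 and M8 overlap.

M1 & M4, M2 & M3, M2 & M5, M6 & M7, M6 & M8, M7 & M8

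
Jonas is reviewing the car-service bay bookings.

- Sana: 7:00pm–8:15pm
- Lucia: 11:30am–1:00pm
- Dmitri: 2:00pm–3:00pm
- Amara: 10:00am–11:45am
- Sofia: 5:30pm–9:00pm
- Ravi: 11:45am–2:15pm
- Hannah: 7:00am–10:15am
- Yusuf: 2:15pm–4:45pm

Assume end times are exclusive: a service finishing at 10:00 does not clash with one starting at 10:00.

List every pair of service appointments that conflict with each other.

Amara & Hannah, Amara & Lucia, Dmitri & Ravi, Dmitri & Yusuf, Lucia & Ravi, Sana & Sofia

Two intervals overlap when each starts before the other ends.
Sorted by start: Hannah, Amara, Lucia, Ravi, Dmitri, Yusuf, Sofia, Sana.
Amara starts before Hannah ends → Hannah and Amara overlap.
Lucia starts after Hannah ends, so Hannah has no further overlaps.
Lucia starts before Amara ends → Amara and Lucia overlap.
Ravi starts exactly when Amara ends (back-to-back, no overlap), so Amara has no further overlaps.
Ravi starts before Lucia ends → Lucia and Ravi overlap.
Dmitri starts after Lucia ends, so Lucia has no further overlaps.
Dmitri starts before Ravi ends → Ravi and Dmitri overlap.
Yusuf starts exactly when Ravi ends (back-to-back, no overlap), so Ravi has no further overlaps.
Yusuf starts before Dmitri ends → Dmitri and Yusuf overlap.
Sofia starts after Dmitri ends, so Dmitri has no further overlaps.
Sofia starts after Yusuf ends, so Yusuf has no further overlaps.
Sana starts before Sofia ends → Sofia and Sana overlap.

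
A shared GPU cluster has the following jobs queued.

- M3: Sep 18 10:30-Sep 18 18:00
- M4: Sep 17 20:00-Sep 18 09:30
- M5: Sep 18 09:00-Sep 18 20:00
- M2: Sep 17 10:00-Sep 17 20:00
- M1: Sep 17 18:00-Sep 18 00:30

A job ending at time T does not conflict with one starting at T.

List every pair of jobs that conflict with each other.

Sorted by start: M2, M1, M4, M5, M3.
M1 starts before M2 ends → M2 and M1 overlap.
M4 starts exactly when M2 ends (back-to-back, no overlap), so nothing later overlaps M2 either.
M4 starts before M1 ends → M1 and M4 overlap.
M5 starts after M1 ends, so nothing later overlaps M1 either.
M5 starts before M4 ends → M4 and M5 overlap.
M3 starts after M4 ends.
M3 starts before M5 ends → M5 and M3 overlap.

M1 & M2, M1 & M4, M3 & M5, M4 & M5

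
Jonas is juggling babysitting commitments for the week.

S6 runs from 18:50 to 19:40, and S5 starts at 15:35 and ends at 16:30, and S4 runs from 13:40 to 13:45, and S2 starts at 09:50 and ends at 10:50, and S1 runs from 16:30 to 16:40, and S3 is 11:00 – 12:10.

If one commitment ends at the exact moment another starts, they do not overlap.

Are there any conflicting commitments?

Sorted by start: S2, S3, S4, S5, S1, S6.
S3 starts after S2 ends, so nothing later overlaps S2 either.
S4 starts after S3 ends, so nothing later overlaps S3 either.
S5 starts after S4 ends, so nothing later overlaps S4 either.
S1 starts exactly when S5 ends (back-to-back, no overlap), so nothing later overlaps S5 either.
S6 starts after S1 ends.
Every pair is clear; the schedule has no overlaps.

No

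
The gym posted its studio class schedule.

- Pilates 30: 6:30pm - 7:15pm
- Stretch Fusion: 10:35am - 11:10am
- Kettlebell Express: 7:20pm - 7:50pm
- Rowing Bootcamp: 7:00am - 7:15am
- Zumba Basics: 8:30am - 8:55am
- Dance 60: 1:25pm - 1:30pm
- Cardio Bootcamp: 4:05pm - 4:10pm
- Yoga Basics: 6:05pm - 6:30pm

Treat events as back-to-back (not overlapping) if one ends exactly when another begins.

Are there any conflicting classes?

No

Sorted by start: Rowing Bootcamp, Zumba Basics, Stretch Fusion, Dance 60, Cardio Bootcamp, Yoga Basics, Pilates 30, Kettlebell Express.
Zumba Basics starts after Rowing Bootcamp ends, so Rowing Bootcamp has no further overlaps.
Stretch Fusion starts after Zumba Basics ends, so Zumba Basics has no further overlaps.
Dance 60 starts after Stretch Fusion ends, so Stretch Fusion has no further overlaps.
Cardio Bootcamp starts after Dance 60 ends, so Dance 60 has no further overlaps.
Yoga Basics starts after Cardio Bootcamp ends, so Cardio Bootcamp has no further overlaps.
Pilates 30 starts exactly when Yoga Basics ends (back-to-back, no overlap), so Yoga Basics has no further overlaps.
Kettlebell Express starts after Pilates 30 ends.
Every pair is clear; the schedule has no overlaps.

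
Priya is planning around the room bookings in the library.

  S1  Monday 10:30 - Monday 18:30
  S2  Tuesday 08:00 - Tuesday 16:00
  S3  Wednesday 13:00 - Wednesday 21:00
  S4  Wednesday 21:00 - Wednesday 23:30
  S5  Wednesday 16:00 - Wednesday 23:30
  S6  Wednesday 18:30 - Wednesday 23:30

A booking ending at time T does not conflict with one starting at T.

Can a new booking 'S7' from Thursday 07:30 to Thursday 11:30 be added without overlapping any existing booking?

Yes — the slot is free

S1: ends Monday 18:30 at or before S7 starts Thursday 07:30 → clear.
S2: ends Tuesday 16:00 at or before S7 starts Thursday 07:30 → clear.
S3: ends Wednesday 21:00 at or before S7 starts Thursday 07:30 → clear.
S5: ends Wednesday 23:30 at or before S7 starts Thursday 07:30 → clear.
S6: ends Wednesday 23:30 at or before S7 starts Thursday 07:30 → clear.
S4: ends Wednesday 23:30 at or before S7 starts Thursday 07:30 → clear.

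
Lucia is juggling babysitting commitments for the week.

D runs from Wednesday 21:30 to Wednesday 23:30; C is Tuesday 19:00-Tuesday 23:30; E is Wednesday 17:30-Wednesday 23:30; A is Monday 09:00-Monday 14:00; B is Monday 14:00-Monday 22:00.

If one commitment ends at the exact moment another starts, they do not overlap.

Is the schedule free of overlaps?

No

Sorted by start: A, B, C, E, D.
B starts exactly when A ends (back-to-back, no overlap), so nothing later overlaps A either.
C starts after B ends, so nothing later overlaps B either.
E starts after C ends, so nothing later overlaps C either.
D starts before E ends → E and D overlap.
That's a conflict, so the schedule is not conflict-free.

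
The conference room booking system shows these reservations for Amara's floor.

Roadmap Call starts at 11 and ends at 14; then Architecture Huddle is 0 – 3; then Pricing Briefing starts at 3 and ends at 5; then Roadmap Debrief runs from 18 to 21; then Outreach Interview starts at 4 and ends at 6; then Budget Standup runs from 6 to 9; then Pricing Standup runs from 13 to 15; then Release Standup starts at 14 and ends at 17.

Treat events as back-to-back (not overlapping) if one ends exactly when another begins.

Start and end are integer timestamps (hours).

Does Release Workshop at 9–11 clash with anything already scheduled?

Architecture Huddle: ends 3 at or before Release Workshop starts 9 → clear.
Pricing Briefing: ends 5 at or before Release Workshop starts 9 → clear.
Outreach Interview: ends 6 at or before Release Workshop starts 9 → clear.
Budget Standup: ends 9 at or before Release Workshop starts 9 → clear.
Roadmap Call: starts 11 at or after Release Workshop ends 11 → clear.
Pricing Standup: starts 13 at or after Release Workshop ends 11 → clear.
Release Standup: starts 14 at or after Release Workshop ends 11 → clear.
Roadmap Debrief: starts 18 at or after Release Workshop ends 11 → clear.

No — it doesn't clash with anything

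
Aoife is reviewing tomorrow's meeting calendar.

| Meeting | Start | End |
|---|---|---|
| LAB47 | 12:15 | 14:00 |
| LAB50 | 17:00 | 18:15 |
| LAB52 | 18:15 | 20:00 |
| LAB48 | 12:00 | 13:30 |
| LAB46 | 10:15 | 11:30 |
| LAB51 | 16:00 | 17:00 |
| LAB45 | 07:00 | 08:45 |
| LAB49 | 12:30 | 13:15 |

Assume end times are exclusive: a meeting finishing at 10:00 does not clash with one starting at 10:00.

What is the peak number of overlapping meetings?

3

Sort all start/end points and keep a running count:
07:00 start LAB45 → 1
08:45 end LAB45 → 0
10:15 start LAB46 → 1
11:30 end LAB46 → 0
12:00 start LAB48 → 1
12:15 start LAB47 → 2
12:30 start LAB49 → 3
13:15 end LAB49 → 2
13:30 end LAB48 → 1
14:00 end LAB47 → 0
16:00 start LAB51 → 1
17:00 end LAB51 → 0
17:00 start LAB50 → 1
18:15 end LAB50 → 0
18:15 start LAB52 → 1
20:00 end LAB52 → 0
Peak is 3, at 12:30 (LAB47, LAB48, LAB49).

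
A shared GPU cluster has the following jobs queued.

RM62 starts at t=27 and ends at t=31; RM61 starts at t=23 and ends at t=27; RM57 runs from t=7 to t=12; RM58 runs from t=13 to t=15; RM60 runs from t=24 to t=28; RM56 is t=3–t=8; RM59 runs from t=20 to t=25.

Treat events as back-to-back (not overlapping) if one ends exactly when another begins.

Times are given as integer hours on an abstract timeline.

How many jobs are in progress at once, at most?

Walk through starts and ends in time order (an end at T is processed before a start at T):
t=3 start RM56 → 1
t=7 start RM57 → 2
t=8 end RM56 → 1
t=12 end RM57 → 0
t=13 start RM58 → 1
t=15 end RM58 → 0
t=20 start RM59 → 1
t=23 start RM61 → 2
t=24 start RM60 → 3
t=25 end RM59 → 2
t=27 end RM61 → 1
t=27 start RM62 → 2
t=28 end RM60 → 1
t=31 end RM62 → 0
Peak is 3, at t=24 (RM59, RM60, RM61).

3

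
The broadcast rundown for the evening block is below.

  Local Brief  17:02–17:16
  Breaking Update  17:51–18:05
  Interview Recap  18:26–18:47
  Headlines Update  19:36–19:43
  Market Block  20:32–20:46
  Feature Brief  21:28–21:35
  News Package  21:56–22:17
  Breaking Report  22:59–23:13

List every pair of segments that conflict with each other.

none

Check each pair: they overlap iff neither finishes before the other starts.
Sorted by start: Local Brief, Breaking Update, Interview Recap, Headlines Update, Market Block, Feature Brief, News Package, Breaking Report.
Breaking Update starts after Local Brief ends, so Local Brief has no further overlaps.
Interview Recap starts after Breaking Update ends, so Breaking Update has no further overlaps.
Headlines Update starts after Interview Recap ends, so Interview Recap has no further overlaps.
Market Block starts after Headlines Update ends, so Headlines Update has no further overlaps.
Feature Brief starts after Market Block ends, so Market Block has no further overlaps.
News Package starts after Feature Brief ends, so Feature Brief has no further overlaps.
Breaking Report starts after News Package ends.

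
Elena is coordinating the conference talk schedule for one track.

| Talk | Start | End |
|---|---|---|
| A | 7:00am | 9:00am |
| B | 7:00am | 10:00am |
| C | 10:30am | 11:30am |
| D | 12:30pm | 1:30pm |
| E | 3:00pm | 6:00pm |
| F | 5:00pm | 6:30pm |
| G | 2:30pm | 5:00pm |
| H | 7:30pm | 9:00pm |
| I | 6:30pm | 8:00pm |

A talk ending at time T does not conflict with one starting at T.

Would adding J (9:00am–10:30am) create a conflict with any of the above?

A: ends 9:00am at or before J starts 9:00am → clear.
B: starts 7:00am before J ends 10:30am, and ends 10:00am after J starts 9:00am → overlap.
C: starts 10:30am at or after J ends 10:30am → clear.
D: starts 12:30pm at or after J ends 10:30am → clear.
G: starts 2:30pm at or after J ends 10:30am → clear.
E: starts 3:00pm at or after J ends 10:30am → clear.
F: starts 5:00pm at or after J ends 10:30am → clear.
I: starts 6:30pm at or after J ends 10:30am → clear.
H: starts 7:30pm at or after J ends 10:30am → clear.
J overlaps B.

Yes — it overlaps B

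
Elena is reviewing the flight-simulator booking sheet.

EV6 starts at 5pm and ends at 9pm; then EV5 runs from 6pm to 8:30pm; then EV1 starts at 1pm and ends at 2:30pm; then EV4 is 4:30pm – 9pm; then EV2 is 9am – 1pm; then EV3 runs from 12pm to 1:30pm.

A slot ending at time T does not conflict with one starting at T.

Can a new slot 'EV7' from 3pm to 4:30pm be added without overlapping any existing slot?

EV2: ends 1pm at or before EV7 starts 3pm → clear.
EV3: ends 1:30pm at or before EV7 starts 3pm → clear.
EV1: ends 2:30pm at or before EV7 starts 3pm → clear.
EV4: starts 4:30pm at or after EV7 ends 4:30pm → clear.
EV6: starts 5pm at or after EV7 ends 4:30pm → clear.
EV5: starts 6pm at or after EV7 ends 4:30pm → clear.

Yes — the slot is free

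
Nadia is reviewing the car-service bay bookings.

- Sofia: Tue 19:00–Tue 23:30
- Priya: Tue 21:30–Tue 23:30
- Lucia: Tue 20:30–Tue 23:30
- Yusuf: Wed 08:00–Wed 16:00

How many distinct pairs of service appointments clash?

Check each pair: they overlap iff neither finishes before the other starts.
Sorted by start: Sofia, Lucia, Priya, Yusuf.
Lucia starts before Sofia ends → Sofia and Lucia overlap.
Priya starts before Sofia ends → Sofia and Priya overlap.
Yusuf starts after Sofia ends.
Priya starts before Lucia ends → Lucia and Priya overlap.
Yusuf starts after Lucia ends.
Yusuf starts after Priya ends.
Overlapping pairs: Lucia & Priya, Lucia & Sofia, Priya & Sofia — 3 in total.

3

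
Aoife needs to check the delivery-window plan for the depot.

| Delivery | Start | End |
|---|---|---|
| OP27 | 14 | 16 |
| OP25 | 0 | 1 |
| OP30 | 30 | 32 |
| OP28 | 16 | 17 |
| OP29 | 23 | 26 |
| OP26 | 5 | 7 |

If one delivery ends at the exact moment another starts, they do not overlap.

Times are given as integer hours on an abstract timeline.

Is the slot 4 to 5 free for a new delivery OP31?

Yes — the slot is free

OP25: ends 1 at or before OP31 starts 4 → clear.
OP26: starts 5 at or after OP31 ends 5 → clear.
OP27: starts 14 at or after OP31 ends 5 → clear.
OP28: starts 16 at or after OP31 ends 5 → clear.
OP29: starts 23 at or after OP31 ends 5 → clear.
OP30: starts 30 at or after OP31 ends 5 → clear.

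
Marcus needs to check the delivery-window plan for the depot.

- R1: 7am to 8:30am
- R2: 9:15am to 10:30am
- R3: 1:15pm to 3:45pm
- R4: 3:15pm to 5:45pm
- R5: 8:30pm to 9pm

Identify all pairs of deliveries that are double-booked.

Check each pair: they overlap iff neither finishes before the other starts.
Sorted by start: R1, R2, R3, R4, R5.
R2 starts after R1 ends — done with R1.
R3 starts after R2 ends — done with R2.
R4 starts before R3 ends → R3 and R4 overlap.
R5 starts after R3 ends.
R5 starts after R4 ends.

R3 & R4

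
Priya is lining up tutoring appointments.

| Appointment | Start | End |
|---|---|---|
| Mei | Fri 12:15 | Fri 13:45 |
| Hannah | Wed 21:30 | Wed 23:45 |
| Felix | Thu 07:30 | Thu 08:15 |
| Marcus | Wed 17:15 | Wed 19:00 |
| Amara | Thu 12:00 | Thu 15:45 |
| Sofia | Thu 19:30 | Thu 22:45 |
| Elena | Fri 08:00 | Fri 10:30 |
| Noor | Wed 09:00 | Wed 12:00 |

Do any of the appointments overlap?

No

Sorted by start: Noor, Marcus, Hannah, Felix, Amara, Sofia, Elena, Mei.
Marcus starts after Noor ends, so Noor has no further overlaps.
Hannah starts after Marcus ends, so Marcus has no further overlaps.
Felix starts after Hannah ends, so Hannah has no further overlaps.
Amara starts after Felix ends, so Felix has no further overlaps.
Sofia starts after Amara ends, so Amara has no further overlaps.
Elena starts after Sofia ends, so Sofia has no further overlaps.
Mei starts after Elena ends.
Every pair is clear; the schedule has no overlaps.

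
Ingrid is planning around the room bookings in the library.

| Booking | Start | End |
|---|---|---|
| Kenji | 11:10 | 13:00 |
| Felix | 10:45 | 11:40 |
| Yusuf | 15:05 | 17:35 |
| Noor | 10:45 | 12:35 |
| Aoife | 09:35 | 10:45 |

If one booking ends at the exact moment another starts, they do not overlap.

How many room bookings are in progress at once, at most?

Sweep the timeline, counting +1 at each start and −1 at each end (ends before starts at a tie):
09:35 start Aoife → 1
10:45 end Aoife → 0
10:45 start Felix → 1
10:45 start Noor → 2
11:10 start Kenji → 3
11:40 end Felix → 2
12:35 end Noor → 1
13:00 end Kenji → 0
15:05 start Yusuf → 1
17:35 end Yusuf → 0
Peak is 3, at 11:10 (Felix, Kenji, Noor).

3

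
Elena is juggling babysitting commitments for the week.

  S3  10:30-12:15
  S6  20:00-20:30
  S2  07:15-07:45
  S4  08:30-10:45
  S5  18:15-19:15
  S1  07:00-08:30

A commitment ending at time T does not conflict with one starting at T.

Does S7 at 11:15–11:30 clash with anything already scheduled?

Yes — it overlaps S3

S1: ends 08:30 at or before S7 starts 11:15 → clear.
S2: ends 07:45 at or before S7 starts 11:15 → clear.
S4: ends 10:45 at or before S7 starts 11:15 → clear.
S3: starts 10:30 before S7 ends 11:30, and ends 12:15 after S7 starts 11:15 → overlap.
S5: starts 18:15 at or after S7 ends 11:30 → clear.
S6: starts 20:00 at or after S7 ends 11:30 → clear.
S7 overlaps S3.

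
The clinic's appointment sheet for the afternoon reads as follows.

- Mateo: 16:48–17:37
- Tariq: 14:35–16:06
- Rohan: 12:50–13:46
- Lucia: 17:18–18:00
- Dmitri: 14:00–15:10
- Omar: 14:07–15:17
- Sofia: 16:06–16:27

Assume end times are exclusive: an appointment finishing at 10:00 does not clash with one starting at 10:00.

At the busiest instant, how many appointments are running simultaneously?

Walk through starts and ends in time order (an end at T is processed before a start at T):
12:50 start Rohan → 1
13:46 end Rohan → 0
14:00 start Dmitri → 1
14:07 start Omar → 2
14:35 start Tariq → 3
15:10 end Dmitri → 2
15:17 end Omar → 1
16:06 end Tariq → 0
16:06 start Sofia → 1
16:27 end Sofia → 0
16:48 start Mateo → 1
17:18 start Lucia → 2
17:37 end Mateo → 1
18:00 end Lucia → 0
Peak is 3, at 14:35 (Dmitri, Omar, Tariq).

3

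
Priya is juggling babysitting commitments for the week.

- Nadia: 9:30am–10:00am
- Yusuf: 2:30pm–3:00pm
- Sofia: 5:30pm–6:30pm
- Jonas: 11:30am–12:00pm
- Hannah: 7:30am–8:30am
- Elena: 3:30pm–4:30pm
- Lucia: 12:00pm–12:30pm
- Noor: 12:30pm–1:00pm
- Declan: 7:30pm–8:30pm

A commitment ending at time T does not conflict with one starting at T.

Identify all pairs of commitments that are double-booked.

no conflicts

Check each pair: they overlap iff neither finishes before the other starts.
Sorted by start: Hannah, Nadia, Jonas, Lucia, Noor, Yusuf, Elena, Sofia, Declan.
Nadia starts after Hannah ends; Hannah is clear from here.
Jonas starts after Nadia ends; Nadia is clear from here.
Lucia starts exactly when Jonas ends (back-to-back, no overlap); Jonas is clear from here.
Noor starts exactly when Lucia ends (back-to-back, no overlap); Lucia is clear from here.
Yusuf starts after Noor ends; Noor is clear from here.
Elena starts after Yusuf ends; Yusuf is clear from here.
Sofia starts after Elena ends; Elena is clear from here.
Declan starts after Sofia ends.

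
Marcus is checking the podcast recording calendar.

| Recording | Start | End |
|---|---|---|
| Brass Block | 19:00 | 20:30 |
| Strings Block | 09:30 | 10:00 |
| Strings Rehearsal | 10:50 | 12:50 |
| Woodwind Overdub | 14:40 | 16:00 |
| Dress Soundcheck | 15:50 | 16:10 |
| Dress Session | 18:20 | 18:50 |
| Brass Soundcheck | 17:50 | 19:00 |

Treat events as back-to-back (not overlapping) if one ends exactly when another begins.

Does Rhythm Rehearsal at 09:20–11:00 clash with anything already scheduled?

Strings Block: starts 09:30 before Rhythm Rehearsal ends 11:00, and ends 10:00 after Rhythm Rehearsal starts 09:20 → overlap.
Strings Rehearsal: starts 10:50 before Rhythm Rehearsal ends 11:00, and ends 12:50 after Rhythm Rehearsal starts 09:20 → overlap.
Woodwind Overdub: starts 14:40 at or after Rhythm Rehearsal ends 11:00 → clear.
Dress Soundcheck: starts 15:50 at or after Rhythm Rehearsal ends 11:00 → clear.
Brass Soundcheck: starts 17:50 at or after Rhythm Rehearsal ends 11:00 → clear.
Dress Session: starts 18:20 at or after Rhythm Rehearsal ends 11:00 → clear.
Brass Block: starts 19:00 at or after Rhythm Rehearsal ends 11:00 → clear.
Rhythm Rehearsal overlaps Strings Block, Strings Rehearsal.

Yes — it overlaps Strings Block, Strings Rehearsal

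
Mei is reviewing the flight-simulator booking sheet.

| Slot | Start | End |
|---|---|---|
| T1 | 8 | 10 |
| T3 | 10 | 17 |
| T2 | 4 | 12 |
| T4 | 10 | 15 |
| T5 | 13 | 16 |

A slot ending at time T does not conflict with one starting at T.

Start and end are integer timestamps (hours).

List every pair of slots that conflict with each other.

Two intervals overlap when each starts before the other ends.
Sorted by start: T2, T1, T3, T4, T5.
T1 starts before T2 ends → T2 and T1 overlap.
T3 starts before T2 ends → T2 and T3 overlap.
T4 starts before T2 ends → T2 and T4 overlap.
T5 starts after T2 ends.
T3 starts exactly when T1 ends (back-to-back, no overlap), so nothing later overlaps T1 either.
T4 starts before T3 ends → T3 and T4 overlap.
T5 starts before T3 ends → T3 and T5 overlap.
T5 starts before T4 ends → T4 and T5 overlap.

T1 & T2, T2 & T3, T2 & T4, T3 & T4, T3 & T5, T4 & T5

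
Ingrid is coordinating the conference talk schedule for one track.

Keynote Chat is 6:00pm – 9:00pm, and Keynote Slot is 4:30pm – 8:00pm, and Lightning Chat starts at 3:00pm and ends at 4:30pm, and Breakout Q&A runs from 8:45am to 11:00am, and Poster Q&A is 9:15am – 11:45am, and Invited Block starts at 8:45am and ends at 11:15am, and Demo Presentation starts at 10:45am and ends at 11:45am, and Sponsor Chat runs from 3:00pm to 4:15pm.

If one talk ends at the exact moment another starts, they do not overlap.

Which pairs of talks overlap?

Breakout Q&A & Demo Presentation, Breakout Q&A & Invited Block, Breakout Q&A & Poster Q&A, Demo Presentation & Invited Block, Demo Presentation & Poster Q&A, Invited Block & Poster Q&A, Keynote Chat & Keynote Slot, Lightning Chat & Sponsor Chat

Two intervals overlap when each starts before the other ends.
Sorted by start: Invited Block, Breakout Q&A, Poster Q&A, Demo Presentation, Sponsor Chat, Lightning Chat, Keynote Slot, Keynote Chat.
Breakout Q&A starts before Invited Block ends → Invited Block and Breakout Q&A overlap.
Poster Q&A starts before Invited Block ends → Invited Block and Poster Q&A overlap.
Demo Presentation starts before Invited Block ends → Invited Block and Demo Presentation overlap.
Sponsor Chat starts after Invited Block ends, so Invited Block has no further overlaps.
Poster Q&A starts before Breakout Q&A ends → Breakout Q&A and Poster Q&A overlap.
Demo Presentation starts before Breakout Q&A ends → Breakout Q&A and Demo Presentation overlap.
Sponsor Chat starts after Breakout Q&A ends, so Breakout Q&A has no further overlaps.
Demo Presentation starts before Poster Q&A ends → Poster Q&A and Demo Presentation overlap.
Sponsor Chat starts after Poster Q&A ends, so Poster Q&A has no further overlaps.
Sponsor Chat starts after Demo Presentation ends, so Demo Presentation has no further overlaps.
Lightning Chat starts before Sponsor Chat ends → Sponsor Chat and Lightning Chat overlap.
Keynote Slot starts after Sponsor Chat ends, so Sponsor Chat has no further overlaps.
Keynote Slot starts exactly when Lightning Chat ends (back-to-back, no overlap), so Lightning Chat has no further overlaps.
Keynote Chat starts before Keynote Slot ends → Keynote Slot and Keynote Chat overlap.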